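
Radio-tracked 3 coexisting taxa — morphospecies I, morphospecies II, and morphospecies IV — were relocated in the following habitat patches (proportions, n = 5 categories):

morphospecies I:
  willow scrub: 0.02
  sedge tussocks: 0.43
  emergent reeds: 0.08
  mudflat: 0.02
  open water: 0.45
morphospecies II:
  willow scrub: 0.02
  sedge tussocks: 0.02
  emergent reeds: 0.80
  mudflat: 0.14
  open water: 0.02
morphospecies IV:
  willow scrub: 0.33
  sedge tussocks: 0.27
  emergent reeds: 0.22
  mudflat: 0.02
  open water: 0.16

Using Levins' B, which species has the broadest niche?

Σp_Iᵢ² = 0.02² + 0.43² + 0.08² + 0.02² + 0.45² = 0.0004 + 0.1849 + 0.0064 + 0.0004 + 0.2025 = 0.3946
B_I = 1 / 0.3946 = 2.5342
Σp_IIᵢ² = 0.02² + 0.02² + 0.80² + 0.14² + 0.02² = 0.0004 + 0.0004 + 0.6400 + 0.0196 + 0.0004 = 0.6608
B_II = 1 / 0.6608 = 1.5133
Σp_IVᵢ² = 0.33² + 0.27² + 0.22² + 0.02² + 0.16² = 0.1089 + 0.0729 + 0.0484 + 0.0004 + 0.0256 = 0.2562
B_IV = 1 / 0.2562 = 3.9032
Highest B → broadest niche (most generalist): morphospecies IV (B = 3.90).

morphospecies IV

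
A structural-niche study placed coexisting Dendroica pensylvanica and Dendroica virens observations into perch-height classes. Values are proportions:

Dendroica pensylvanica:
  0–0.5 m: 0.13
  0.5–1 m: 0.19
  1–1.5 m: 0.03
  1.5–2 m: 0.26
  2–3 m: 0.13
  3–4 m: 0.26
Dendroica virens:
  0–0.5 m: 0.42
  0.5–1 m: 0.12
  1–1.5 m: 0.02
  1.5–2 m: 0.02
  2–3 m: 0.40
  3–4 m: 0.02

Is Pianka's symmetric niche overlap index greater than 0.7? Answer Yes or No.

No

Σ p₁ᵢp₂ᵢ = 0.0546 + 0.0228 + 0.0006 + 0.0052 + 0.0520 + 0.0052 = 0.1404
Σp_1ᵢ² = 0.13² + 0.19² + 0.03² + 0.26² + 0.13² + 0.26² = 0.0169 + 0.0361 + 0.0009 + 0.0676 + 0.0169 + 0.0676 = 0.2060
Σp_2ᵢ² = 0.42² + 0.12² + 0.02² + 0.02² + 0.40² + 0.02² = 0.1764 + 0.0144 + 0.0004 + 0.0004 + 0.1600 + 0.0004 = 0.3520
O = 0.1404 / √(0.2060 × 0.3520) = 0.1404 / 0.26928 = 0.5214
O = 0.5214 < 0.7 → No.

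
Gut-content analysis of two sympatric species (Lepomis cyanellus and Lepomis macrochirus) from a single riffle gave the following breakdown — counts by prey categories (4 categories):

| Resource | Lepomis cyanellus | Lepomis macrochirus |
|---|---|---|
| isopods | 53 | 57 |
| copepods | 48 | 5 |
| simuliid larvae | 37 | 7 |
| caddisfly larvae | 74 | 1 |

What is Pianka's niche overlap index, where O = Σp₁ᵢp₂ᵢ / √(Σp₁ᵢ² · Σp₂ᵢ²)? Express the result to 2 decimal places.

Proportions for Lepomis cyanellus (n=212): 53/212=0.2500, 48/212=0.2264, 37/212=0.1745, 74/212=0.3491
Proportions for Lepomis macrochirus (n=70): 57/70=0.8143, 5/70=0.0714, 7/70=0.1000, 1/70=0.0143
Σ p₁ᵢp₂ᵢ = 0.203575 + 0.016165 + 0.017450 + 0.004992 = 0.242182
Σp_1ᵢ² = 0.2500² + 0.2264² + 0.1745² + 0.3491² = 0.062500 + 0.051257 + 0.030450 + 0.121871 = 0.266078
Σp_2ᵢ² = 0.8143² + 0.0714² + 0.1000² + 0.0143² = 0.663084 + 0.005098 + 0.010000 + 0.000204 = 0.678386
O = 0.242182 / √(0.266078 × 0.678386) = 0.242182 / 0.4248571 = 0.5700

0.57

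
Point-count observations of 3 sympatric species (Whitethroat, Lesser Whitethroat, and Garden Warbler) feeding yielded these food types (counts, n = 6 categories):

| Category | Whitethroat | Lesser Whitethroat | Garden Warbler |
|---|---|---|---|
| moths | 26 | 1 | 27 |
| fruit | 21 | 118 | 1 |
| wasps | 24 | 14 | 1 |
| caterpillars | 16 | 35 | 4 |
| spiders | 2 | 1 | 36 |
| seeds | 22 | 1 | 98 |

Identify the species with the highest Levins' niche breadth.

Whitethroat

Proportions for Whitethroat (n=111): 26/111=0.2342, 21/111=0.1892, 24/111=0.2162, 16/111=0.1441, 2/111=0.0180, 22/111=0.1982
Proportions for Lesser Whitethroat (n=170): 1/170=0.0059, 118/170=0.6941, 14/170=0.0824, 35/170=0.2059, 1/170=0.0059, 1/170=0.0059
Proportions for Garden Warbler (n=167): 27/167=0.1617, 1/167=0.0060, 1/167=0.0060, 4/167=0.0240, 36/167=0.2156, 98/167=0.5868
Σp_Whitᵢ² = 0.2342² + 0.1892² + 0.2162² + 0.1441² + 0.0180² + 0.1982² = 0.054850 + 0.035797 + 0.046742 + 0.020765 + 0.000324 + 0.039283 = 0.197761
B_Whit = 1 / 0.197761 = 5.0566
Σp_Lessᵢ² = 0.0059² + 0.6941² + 0.0824² + 0.2059² + 0.0059² + 0.0059² = 0.000035 + 0.481775 + 0.006790 + 0.042395 + 0.000035 + 0.000035 = 0.531065
B_Less = 1 / 0.531065 = 1.8830
Σp_Gardᵢ² = 0.1617² + 0.0060² + 0.0060² + 0.0240² + 0.2156² + 0.5868² = 0.026147 + 0.000036 + 0.000036 + 0.000576 + 0.046483 + 0.344334 = 0.417612
B_Gard = 1 / 0.417612 = 2.3946
Highest B → broadest niche (most generalist): Whitethroat (B = 5.06).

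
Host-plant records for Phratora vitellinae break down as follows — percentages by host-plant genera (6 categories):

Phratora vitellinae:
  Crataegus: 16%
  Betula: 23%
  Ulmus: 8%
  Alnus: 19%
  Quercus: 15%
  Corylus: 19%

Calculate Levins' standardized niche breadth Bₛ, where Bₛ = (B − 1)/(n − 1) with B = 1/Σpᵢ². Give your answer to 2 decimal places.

Convert percentages to proportions (divide by 100).
Σpᵢ² = 0.16² + 0.23² + 0.08² + 0.19² + 0.15² + 0.19² = 0.0256 + 0.0529 + 0.0064 + 0.0361 + 0.0225 + 0.0361 = 0.1796
B = 1 / 0.1796 = 5.5679
Bₛ = (B − 1)/(n − 1) = (5.5679 − 1)/(6 − 1) = 4.5679/5 = 0.9136

0.91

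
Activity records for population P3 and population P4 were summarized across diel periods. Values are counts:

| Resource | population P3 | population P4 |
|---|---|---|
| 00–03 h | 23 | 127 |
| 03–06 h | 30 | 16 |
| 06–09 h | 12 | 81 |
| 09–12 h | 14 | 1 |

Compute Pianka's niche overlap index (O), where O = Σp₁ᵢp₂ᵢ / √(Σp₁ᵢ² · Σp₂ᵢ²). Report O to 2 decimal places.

Proportions for population P3 (n=79): 23/79=0.2911, 30/79=0.3797, 12/79=0.1519, 14/79=0.1772
Proportions for population P4 (n=225): 127/225=0.5644, 16/225=0.0711, 81/225=0.3600, 1/225=0.0044
Σ p₁ᵢp₂ᵢ = 0.164297 + 0.026997 + 0.054684 + 0.000780 = 0.246758
Σp_1ᵢ² = 0.2911² + 0.3797² + 0.1519² + 0.1772² = 0.084739 + 0.144172 + 0.023074 + 0.031400 = 0.283385
Σp_2ᵢ² = 0.5644² + 0.0711² + 0.3600² + 0.0044² = 0.318547 + 0.005055 + 0.129600 + 0.000019 = 0.453221
O = 0.246758 / √(0.283385 × 0.453221) = 0.246758 / 0.3583797 = 0.6885

0.69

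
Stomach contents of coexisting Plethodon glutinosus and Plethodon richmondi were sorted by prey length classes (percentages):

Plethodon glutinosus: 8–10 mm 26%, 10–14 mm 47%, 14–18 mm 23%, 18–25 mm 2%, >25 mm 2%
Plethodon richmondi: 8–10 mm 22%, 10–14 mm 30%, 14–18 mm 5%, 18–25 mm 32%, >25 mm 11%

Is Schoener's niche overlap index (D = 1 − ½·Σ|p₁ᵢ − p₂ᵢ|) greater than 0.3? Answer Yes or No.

Convert percentages to proportions (divide by 100).
Σ|p₁ᵢ − p₂ᵢ| = 0.04 + 0.17 + 0.18 + 0.30 + 0.09 = 0.78
D = 1 − ½ × 0.78 = 1 − 0.390 = 0.6100
D = 0.6100 > 0.3 → Yes.

Yes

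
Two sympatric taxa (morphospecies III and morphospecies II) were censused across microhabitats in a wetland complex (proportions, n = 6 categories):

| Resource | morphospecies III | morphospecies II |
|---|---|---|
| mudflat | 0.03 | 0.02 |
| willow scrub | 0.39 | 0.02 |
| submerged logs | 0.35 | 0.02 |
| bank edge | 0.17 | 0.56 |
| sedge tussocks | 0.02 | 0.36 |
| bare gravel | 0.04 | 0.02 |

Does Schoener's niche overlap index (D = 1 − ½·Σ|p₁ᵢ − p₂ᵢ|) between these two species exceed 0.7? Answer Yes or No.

No

Σ|p₁ᵢ − p₂ᵢ| = 0.01 + 0.37 + 0.33 + 0.39 + 0.34 + 0.02 = 1.46
D = 1 − ½ × 1.46 = 1 − 0.730 = 0.2700
D = 0.2700 < 0.7 → No.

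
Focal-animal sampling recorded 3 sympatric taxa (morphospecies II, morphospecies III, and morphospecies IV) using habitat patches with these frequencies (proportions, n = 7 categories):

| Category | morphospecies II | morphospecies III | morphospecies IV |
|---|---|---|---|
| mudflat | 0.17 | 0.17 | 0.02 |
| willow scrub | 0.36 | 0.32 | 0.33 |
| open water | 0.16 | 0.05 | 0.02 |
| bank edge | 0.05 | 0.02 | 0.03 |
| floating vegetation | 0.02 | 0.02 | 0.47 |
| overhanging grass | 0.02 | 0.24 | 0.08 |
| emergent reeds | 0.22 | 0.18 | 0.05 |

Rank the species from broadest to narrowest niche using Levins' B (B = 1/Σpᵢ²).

Σp_IIᵢ² = 0.17² + 0.36² + 0.16² + 0.05² + 0.02² + 0.02² + 0.22² = 0.0289 + 0.1296 + 0.0256 + 0.0025 + 0.0004 + 0.0004 + 0.0484 = 0.2358
B_II = 1 / 0.2358 = 4.2409
Σp_IIIᵢ² = 0.17² + 0.32² + 0.05² + 0.02² + 0.02² + 0.24² + 0.18² = 0.0289 + 0.1024 + 0.0025 + 0.0004 + 0.0004 + 0.0576 + 0.0324 = 0.2246
B_III = 1 / 0.2246 = 4.4524
Σp_IVᵢ² = 0.02² + 0.33² + 0.02² + 0.03² + 0.47² + 0.08² + 0.05² = 0.0004 + 0.1089 + 0.0004 + 0.0009 + 0.2209 + 0.0064 + 0.0025 = 0.3404
B_IV = 1 / 0.3404 = 2.9377
Ranking by B (broadest → narrowest): morphospecies III (4.45) > morphospecies II (4.24) > morphospecies IV (2.94)

morphospecies III > morphospecies II > morphospecies IV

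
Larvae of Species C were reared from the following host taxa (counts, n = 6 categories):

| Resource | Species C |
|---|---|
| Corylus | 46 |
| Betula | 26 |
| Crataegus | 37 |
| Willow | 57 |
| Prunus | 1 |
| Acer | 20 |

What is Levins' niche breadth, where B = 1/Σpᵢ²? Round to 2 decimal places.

4.48

Proportions for Species C (n=187): 46/187=0.2460, 26/187=0.1390, 37/187=0.1979, 57/187=0.3048, 1/187=0.0053, 20/187=0.1070
Σpᵢ² = 0.2460² + 0.1390² + 0.1979² + 0.3048² + 0.0053² + 0.1070² = 0.060516 + 0.019321 + 0.039164 + 0.092903 + 0.000028 + 0.011449 = 0.223381
B = 1 / 0.223381 = 4.4767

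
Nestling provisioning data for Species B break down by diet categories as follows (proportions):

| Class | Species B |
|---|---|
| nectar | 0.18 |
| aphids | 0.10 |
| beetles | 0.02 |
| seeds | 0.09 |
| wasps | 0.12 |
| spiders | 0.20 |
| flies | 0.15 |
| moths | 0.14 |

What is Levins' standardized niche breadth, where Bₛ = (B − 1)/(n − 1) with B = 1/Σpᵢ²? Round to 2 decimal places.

0.83

Σpᵢ² = 0.18² + 0.10² + 0.02² + 0.09² + 0.12² + 0.20² + 0.15² + 0.14² = 0.0324 + 0.0100 + 0.0004 + 0.0081 + 0.0144 + 0.0400 + 0.0225 + 0.0196 = 0.1474
B = 1 / 0.1474 = 6.7843
Bₛ = (B − 1)/(n − 1) = (6.7843 − 1)/(8 − 1) = 5.7843/7 = 0.8263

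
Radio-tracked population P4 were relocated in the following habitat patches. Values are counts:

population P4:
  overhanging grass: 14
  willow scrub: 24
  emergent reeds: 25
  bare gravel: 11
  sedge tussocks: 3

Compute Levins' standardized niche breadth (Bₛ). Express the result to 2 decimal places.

Proportions for population P4 (n=77): 14/77=0.1818, 24/77=0.3117, 25/77=0.3247, 11/77=0.1429, 3/77=0.0390
Σpᵢ² = 0.1818² + 0.3117² + 0.3247² + 0.1429² + 0.0390² = 0.033051 + 0.097157 + 0.105430 + 0.020420 + 0.001521 = 0.257579
B = 1 / 0.257579 = 3.8823
Bₛ = (B − 1)/(n − 1) = (3.8823 − 1)/(5 − 1) = 2.8823/4 = 0.7206

0.72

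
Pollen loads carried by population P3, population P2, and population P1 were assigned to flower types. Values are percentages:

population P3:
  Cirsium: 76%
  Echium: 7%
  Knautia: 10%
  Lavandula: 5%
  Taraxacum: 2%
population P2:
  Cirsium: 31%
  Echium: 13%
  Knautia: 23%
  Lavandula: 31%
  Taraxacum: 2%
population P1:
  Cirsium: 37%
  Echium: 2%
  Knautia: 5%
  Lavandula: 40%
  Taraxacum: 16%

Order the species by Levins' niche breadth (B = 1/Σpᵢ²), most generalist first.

population P2 > population P1 > population P3

Convert percentages to proportions (divide by 100).
Σp_P3ᵢ² = 0.76² + 0.07² + 0.10² + 0.05² + 0.02² = 0.5776 + 0.0049 + 0.0100 + 0.0025 + 0.0004 = 0.5954
B_P3 = 1 / 0.5954 = 1.6795
Σp_P2ᵢ² = 0.31² + 0.13² + 0.23² + 0.31² + 0.02² = 0.0961 + 0.0169 + 0.0529 + 0.0961 + 0.0004 = 0.2624
B_P2 = 1 / 0.2624 = 3.8110
Σp_P1ᵢ² = 0.37² + 0.02² + 0.05² + 0.40² + 0.16² = 0.1369 + 0.0004 + 0.0025 + 0.1600 + 0.0256 = 0.3254
B_P1 = 1 / 0.3254 = 3.0731
Ranking by B (broadest → narrowest): population P2 (3.81) > population P1 (3.07) > population P3 (1.68)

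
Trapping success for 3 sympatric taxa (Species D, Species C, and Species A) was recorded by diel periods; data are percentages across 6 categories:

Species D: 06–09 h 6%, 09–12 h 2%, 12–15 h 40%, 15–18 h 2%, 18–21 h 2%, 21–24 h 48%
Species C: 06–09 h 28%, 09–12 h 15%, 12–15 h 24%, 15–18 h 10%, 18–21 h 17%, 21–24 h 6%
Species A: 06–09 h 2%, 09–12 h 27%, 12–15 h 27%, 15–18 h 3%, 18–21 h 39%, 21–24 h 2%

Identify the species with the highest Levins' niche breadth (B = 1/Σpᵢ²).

Convert percentages to proportions (divide by 100).
Σp_Dᵢ² = 0.06² + 0.02² + 0.40² + 0.02² + 0.02² + 0.48² = 0.0036 + 0.0004 + 0.1600 + 0.0004 + 0.0004 + 0.2304 = 0.3952
B_D = 1 / 0.3952 = 2.5304
Σp_Cᵢ² = 0.28² + 0.15² + 0.24² + 0.10² + 0.17² + 0.06² = 0.0784 + 0.0225 + 0.0576 + 0.0100 + 0.0289 + 0.0036 = 0.2010
B_C = 1 / 0.2010 = 4.9751
Σp_Aᵢ² = 0.02² + 0.27² + 0.27² + 0.03² + 0.39² + 0.02² = 0.0004 + 0.0729 + 0.0729 + 0.0009 + 0.1521 + 0.0004 = 0.2996
B_A = 1 / 0.2996 = 3.3378
Highest B → broadest niche (most generalist): Species C (B = 4.98).

Species C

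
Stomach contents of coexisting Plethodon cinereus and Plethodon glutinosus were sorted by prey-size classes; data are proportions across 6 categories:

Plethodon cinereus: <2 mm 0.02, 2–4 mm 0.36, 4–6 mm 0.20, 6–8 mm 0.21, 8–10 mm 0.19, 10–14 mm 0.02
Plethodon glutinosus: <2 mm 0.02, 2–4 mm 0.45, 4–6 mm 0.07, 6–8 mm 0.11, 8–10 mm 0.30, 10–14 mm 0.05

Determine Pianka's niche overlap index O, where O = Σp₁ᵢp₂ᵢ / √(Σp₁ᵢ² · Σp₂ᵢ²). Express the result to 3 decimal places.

0.920

Σ p₁ᵢp₂ᵢ = 0.0004 + 0.1620 + 0.0140 + 0.0231 + 0.0570 + 0.0010 = 0.2575
Σp_1ᵢ² = 0.02² + 0.36² + 0.20² + 0.21² + 0.19² + 0.02² = 0.0004 + 0.1296 + 0.0400 + 0.0441 + 0.0361 + 0.0004 = 0.2506
Σp_2ᵢ² = 0.02² + 0.45² + 0.07² + 0.11² + 0.30² + 0.05² = 0.0004 + 0.2025 + 0.0049 + 0.0121 + 0.0900 + 0.0025 = 0.3124
O = 0.2575 / √(0.2506 × 0.3124) = 0.2575 / 0.279799 = 0.92030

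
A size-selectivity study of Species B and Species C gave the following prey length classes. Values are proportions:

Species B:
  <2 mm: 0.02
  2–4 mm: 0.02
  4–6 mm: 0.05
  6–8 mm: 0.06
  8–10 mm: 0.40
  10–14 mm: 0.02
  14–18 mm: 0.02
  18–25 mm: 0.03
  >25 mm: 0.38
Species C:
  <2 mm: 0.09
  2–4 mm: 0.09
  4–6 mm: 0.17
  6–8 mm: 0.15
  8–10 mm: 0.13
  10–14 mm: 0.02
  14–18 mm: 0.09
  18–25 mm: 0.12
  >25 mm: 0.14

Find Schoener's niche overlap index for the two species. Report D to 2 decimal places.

0.49

Σ|p₁ᵢ − p₂ᵢ| = 0.07 + 0.07 + 0.12 + 0.09 + 0.27 + 0.00 + 0.07 + 0.09 + 0.24 = 1.02
D = 1 − ½ × 1.02 = 1 − 0.510 = 0.4900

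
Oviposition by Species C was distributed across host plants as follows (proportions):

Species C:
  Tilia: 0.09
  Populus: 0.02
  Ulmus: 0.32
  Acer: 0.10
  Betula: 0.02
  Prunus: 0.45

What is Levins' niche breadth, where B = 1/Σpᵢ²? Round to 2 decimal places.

Σpᵢ² = 0.09² + 0.02² + 0.32² + 0.10² + 0.02² + 0.45² = 0.0081 + 0.0004 + 0.1024 + 0.0100 + 0.0004 + 0.2025 = 0.3238
B = 1 / 0.3238 = 3.0883

3.09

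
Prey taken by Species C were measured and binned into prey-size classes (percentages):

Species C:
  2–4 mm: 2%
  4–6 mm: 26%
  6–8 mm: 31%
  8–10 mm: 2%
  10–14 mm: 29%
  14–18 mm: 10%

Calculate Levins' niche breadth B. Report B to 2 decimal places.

3.87

Convert percentages to proportions (divide by 100).
Σpᵢ² = 0.02² + 0.26² + 0.31² + 0.02² + 0.29² + 0.10² = 0.0004 + 0.0676 + 0.0961 + 0.0004 + 0.0841 + 0.0100 = 0.2586
B = 1 / 0.2586 = 3.8670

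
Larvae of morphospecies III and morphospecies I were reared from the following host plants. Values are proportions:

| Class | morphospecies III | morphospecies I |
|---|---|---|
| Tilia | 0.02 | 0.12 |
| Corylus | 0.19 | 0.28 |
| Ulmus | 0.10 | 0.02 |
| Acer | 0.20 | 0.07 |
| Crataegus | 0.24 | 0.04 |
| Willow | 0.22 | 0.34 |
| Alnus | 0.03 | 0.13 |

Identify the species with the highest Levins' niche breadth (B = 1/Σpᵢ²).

Σp_IIIᵢ² = 0.02² + 0.19² + 0.10² + 0.20² + 0.24² + 0.22² + 0.03² = 0.0004 + 0.0361 + 0.0100 + 0.0400 + 0.0576 + 0.0484 + 0.0009 = 0.1934
B_III = 1 / 0.1934 = 5.1706
Σp_Iᵢ² = 0.12² + 0.28² + 0.02² + 0.07² + 0.04² + 0.34² + 0.13² = 0.0144 + 0.0784 + 0.0004 + 0.0049 + 0.0016 + 0.1156 + 0.0169 = 0.2322
B_I = 1 / 0.2322 = 4.3066
Highest B → broadest niche (most generalist): morphospecies III (B = 5.17).

morphospecies III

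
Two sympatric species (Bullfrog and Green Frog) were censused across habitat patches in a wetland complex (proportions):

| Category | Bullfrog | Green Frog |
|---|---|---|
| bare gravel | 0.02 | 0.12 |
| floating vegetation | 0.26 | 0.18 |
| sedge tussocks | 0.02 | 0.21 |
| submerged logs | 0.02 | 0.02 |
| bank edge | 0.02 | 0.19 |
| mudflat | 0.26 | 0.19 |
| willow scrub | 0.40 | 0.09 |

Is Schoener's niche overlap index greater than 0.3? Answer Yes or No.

Yes

Σ|p₁ᵢ − p₂ᵢ| = 0.10 + 0.08 + 0.19 + 0.00 + 0.17 + 0.07 + 0.31 = 0.92
D = 1 − ½ × 0.92 = 1 − 0.460 = 0.5400
D = 0.5400 > 0.3 → Yes.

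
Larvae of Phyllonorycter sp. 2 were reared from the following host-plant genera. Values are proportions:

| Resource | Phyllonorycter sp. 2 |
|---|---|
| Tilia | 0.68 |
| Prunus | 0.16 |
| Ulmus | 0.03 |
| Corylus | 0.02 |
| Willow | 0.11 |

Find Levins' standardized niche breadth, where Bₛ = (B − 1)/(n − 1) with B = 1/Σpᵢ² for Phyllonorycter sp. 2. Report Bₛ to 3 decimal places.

Σpᵢ² = 0.68² + 0.16² + 0.03² + 0.02² + 0.11² = 0.4624 + 0.0256 + 0.0009 + 0.0004 + 0.0121 = 0.5014
B = 1 / 0.5014 = 1.99442
Bₛ = (B − 1)/(n − 1) = (1.99442 − 1)/(5 − 1) = 0.99442/4 = 0.24861

0.249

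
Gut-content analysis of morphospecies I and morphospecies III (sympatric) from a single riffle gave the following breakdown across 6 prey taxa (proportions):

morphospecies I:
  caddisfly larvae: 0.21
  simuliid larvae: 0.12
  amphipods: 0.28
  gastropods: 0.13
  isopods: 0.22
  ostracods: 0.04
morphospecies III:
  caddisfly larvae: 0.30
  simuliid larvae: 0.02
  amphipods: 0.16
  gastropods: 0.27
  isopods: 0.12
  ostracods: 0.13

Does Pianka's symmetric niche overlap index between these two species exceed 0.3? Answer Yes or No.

Yes

Σ p₁ᵢp₂ᵢ = 0.0630 + 0.0024 + 0.0448 + 0.0351 + 0.0264 + 0.0052 = 0.1769
Σp_1ᵢ² = 0.21² + 0.12² + 0.28² + 0.13² + 0.22² + 0.04² = 0.0441 + 0.0144 + 0.0784 + 0.0169 + 0.0484 + 0.0016 = 0.2038
Σp_2ᵢ² = 0.30² + 0.02² + 0.16² + 0.27² + 0.12² + 0.13² = 0.0900 + 0.0004 + 0.0256 + 0.0729 + 0.0144 + 0.0169 = 0.2202
O = 0.1769 / √(0.2038 × 0.2202) = 0.1769 / 0.21184 = 0.8351
O = 0.8351 > 0.3 → Yes.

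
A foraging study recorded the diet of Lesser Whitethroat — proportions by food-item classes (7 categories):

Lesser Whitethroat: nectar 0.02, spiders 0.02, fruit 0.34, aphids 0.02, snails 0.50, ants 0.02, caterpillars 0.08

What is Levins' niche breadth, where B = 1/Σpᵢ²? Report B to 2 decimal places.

Σpᵢ² = 0.02² + 0.02² + 0.34² + 0.02² + 0.50² + 0.02² + 0.08² = 0.0004 + 0.0004 + 0.1156 + 0.0004 + 0.2500 + 0.0004 + 0.0064 = 0.3736
B = 1 / 0.3736 = 2.6767

2.68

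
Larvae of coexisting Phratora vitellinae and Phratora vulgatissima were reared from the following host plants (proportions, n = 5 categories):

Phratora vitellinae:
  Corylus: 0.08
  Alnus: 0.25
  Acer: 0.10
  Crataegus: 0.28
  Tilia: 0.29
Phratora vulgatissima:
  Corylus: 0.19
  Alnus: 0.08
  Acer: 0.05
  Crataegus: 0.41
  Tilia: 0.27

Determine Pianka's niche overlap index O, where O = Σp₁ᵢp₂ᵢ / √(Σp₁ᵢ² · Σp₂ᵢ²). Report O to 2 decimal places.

0.89

Σ p₁ᵢp₂ᵢ = 0.0152 + 0.0200 + 0.0050 + 0.1148 + 0.0783 = 0.2333
Σp_1ᵢ² = 0.08² + 0.25² + 0.10² + 0.28² + 0.29² = 0.0064 + 0.0625 + 0.0100 + 0.0784 + 0.0841 = 0.2414
Σp_2ᵢ² = 0.19² + 0.08² + 0.05² + 0.41² + 0.27² = 0.0361 + 0.0064 + 0.0025 + 0.1681 + 0.0729 = 0.2860
O = 0.2333 / √(0.2414 × 0.2860) = 0.2333 / 0.26276 = 0.8879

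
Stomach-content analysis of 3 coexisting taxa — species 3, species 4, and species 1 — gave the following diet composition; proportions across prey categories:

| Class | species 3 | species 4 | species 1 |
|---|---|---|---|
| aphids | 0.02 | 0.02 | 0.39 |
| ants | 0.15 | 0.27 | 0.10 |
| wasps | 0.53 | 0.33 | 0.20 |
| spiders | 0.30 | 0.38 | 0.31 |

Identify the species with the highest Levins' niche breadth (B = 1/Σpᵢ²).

species 1

Σp_3ᵢ² = 0.02² + 0.15² + 0.53² + 0.30² = 0.0004 + 0.0225 + 0.2809 + 0.0900 = 0.3938
B_3 = 1 / 0.3938 = 2.5394
Σp_4ᵢ² = 0.02² + 0.27² + 0.33² + 0.38² = 0.0004 + 0.0729 + 0.1089 + 0.1444 = 0.3266
B_4 = 1 / 0.3266 = 3.0618
Σp_1ᵢ² = 0.39² + 0.10² + 0.20² + 0.31² = 0.1521 + 0.0100 + 0.0400 + 0.0961 = 0.2982
B_1 = 1 / 0.2982 = 3.3535
Highest B → broadest niche (most generalist): species 1 (B = 3.35).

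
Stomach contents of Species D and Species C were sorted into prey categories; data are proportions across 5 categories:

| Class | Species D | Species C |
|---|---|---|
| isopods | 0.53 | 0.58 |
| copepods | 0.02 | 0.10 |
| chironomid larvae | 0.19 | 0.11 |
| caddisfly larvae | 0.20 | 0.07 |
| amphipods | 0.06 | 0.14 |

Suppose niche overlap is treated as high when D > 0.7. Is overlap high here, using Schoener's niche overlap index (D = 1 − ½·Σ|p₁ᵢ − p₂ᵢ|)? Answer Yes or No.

Yes

Σ|p₁ᵢ − p₂ᵢ| = 0.05 + 0.08 + 0.08 + 0.13 + 0.08 = 0.42
D = 1 − ½ × 0.42 = 1 − 0.210 = 0.7900
D = 0.7900 > 0.7 → Yes.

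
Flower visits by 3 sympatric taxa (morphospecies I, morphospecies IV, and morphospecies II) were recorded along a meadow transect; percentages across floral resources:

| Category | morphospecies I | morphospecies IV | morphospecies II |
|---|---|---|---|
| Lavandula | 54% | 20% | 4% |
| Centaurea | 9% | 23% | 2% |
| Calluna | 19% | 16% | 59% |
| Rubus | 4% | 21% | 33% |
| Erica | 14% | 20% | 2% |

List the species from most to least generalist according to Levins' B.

Convert percentages to proportions (divide by 100).
Σp_Iᵢ² = 0.54² + 0.09² + 0.19² + 0.04² + 0.14² = 0.2916 + 0.0081 + 0.0361 + 0.0016 + 0.0196 = 0.3570
B_I = 1 / 0.3570 = 2.8011
Σp_IVᵢ² = 0.20² + 0.23² + 0.16² + 0.21² + 0.20² = 0.0400 + 0.0529 + 0.0256 + 0.0441 + 0.0400 = 0.2026
B_IV = 1 / 0.2026 = 4.9358
Σp_IIᵢ² = 0.04² + 0.02² + 0.59² + 0.33² + 0.02² = 0.0016 + 0.0004 + 0.3481 + 0.1089 + 0.0004 = 0.4594
B_II = 1 / 0.4594 = 2.1768
Ranking by B (broadest → narrowest): morphospecies IV (4.94) > morphospecies I (2.80) > morphospecies II (2.18)

morphospecies IV > morphospecies I > morphospecies II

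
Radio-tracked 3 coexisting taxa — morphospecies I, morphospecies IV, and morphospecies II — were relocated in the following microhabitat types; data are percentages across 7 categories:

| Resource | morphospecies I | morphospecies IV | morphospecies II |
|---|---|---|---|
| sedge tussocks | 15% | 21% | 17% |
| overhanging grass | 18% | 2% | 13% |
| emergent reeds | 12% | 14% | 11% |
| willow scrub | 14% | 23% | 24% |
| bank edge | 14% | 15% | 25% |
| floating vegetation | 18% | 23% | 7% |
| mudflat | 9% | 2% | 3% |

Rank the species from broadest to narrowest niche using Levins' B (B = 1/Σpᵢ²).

morphospecies I > morphospecies II > morphospecies IV

Convert percentages to proportions (divide by 100).
Σp_Iᵢ² = 0.15² + 0.18² + 0.12² + 0.14² + 0.14² + 0.18² + 0.09² = 0.0225 + 0.0324 + 0.0144 + 0.0196 + 0.0196 + 0.0324 + 0.0081 = 0.1490
B_I = 1 / 0.1490 = 6.7114
Σp_IVᵢ² = 0.21² + 0.02² + 0.14² + 0.23² + 0.15² + 0.23² + 0.02² = 0.0441 + 0.0004 + 0.0196 + 0.0529 + 0.0225 + 0.0529 + 0.0004 = 0.1928
B_IV = 1 / 0.1928 = 5.1867
Σp_IIᵢ² = 0.17² + 0.13² + 0.11² + 0.24² + 0.25² + 0.07² + 0.03² = 0.0289 + 0.0169 + 0.0121 + 0.0576 + 0.0625 + 0.0049 + 0.0009 = 0.1838
B_II = 1 / 0.1838 = 5.4407
Ranking by B (broadest → narrowest): morphospecies I (6.71) > morphospecies II (5.44) > morphospecies IV (5.19)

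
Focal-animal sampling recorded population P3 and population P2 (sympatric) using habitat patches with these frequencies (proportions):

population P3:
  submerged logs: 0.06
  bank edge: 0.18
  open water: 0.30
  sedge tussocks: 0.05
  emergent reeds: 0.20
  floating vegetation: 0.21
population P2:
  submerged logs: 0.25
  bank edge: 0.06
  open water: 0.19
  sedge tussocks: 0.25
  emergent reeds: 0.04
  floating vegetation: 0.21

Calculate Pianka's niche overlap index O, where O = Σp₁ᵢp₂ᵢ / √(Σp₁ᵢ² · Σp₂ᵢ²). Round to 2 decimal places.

0.70

Σ p₁ᵢp₂ᵢ = 0.0150 + 0.0108 + 0.0570 + 0.0125 + 0.0080 + 0.0441 = 0.1474
Σp_1ᵢ² = 0.06² + 0.18² + 0.30² + 0.05² + 0.20² + 0.21² = 0.0036 + 0.0324 + 0.0900 + 0.0025 + 0.0400 + 0.0441 = 0.2126
Σp_2ᵢ² = 0.25² + 0.06² + 0.19² + 0.25² + 0.04² + 0.21² = 0.0625 + 0.0036 + 0.0361 + 0.0625 + 0.0016 + 0.0441 = 0.2104
O = 0.1474 / √(0.2126 × 0.2104) = 0.1474 / 0.21150 = 0.6969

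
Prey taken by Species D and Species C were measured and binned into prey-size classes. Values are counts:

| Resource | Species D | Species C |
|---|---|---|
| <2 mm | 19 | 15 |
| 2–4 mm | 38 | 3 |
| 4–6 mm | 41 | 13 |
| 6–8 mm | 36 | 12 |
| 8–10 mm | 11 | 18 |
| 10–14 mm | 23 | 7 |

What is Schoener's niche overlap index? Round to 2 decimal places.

0.69

Proportions for Species D (n=168): 19/168=0.1131, 38/168=0.2262, 41/168=0.2440, 36/168=0.2143, 11/168=0.0655, 23/168=0.1369
Proportions for Species C (n=68): 15/68=0.2206, 3/68=0.0441, 13/68=0.1912, 12/68=0.1765, 18/68=0.2647, 7/68=0.1029
Σ|p₁ᵢ − p₂ᵢ| = 0.1075 + 0.1821 + 0.0528 + 0.0378 + 0.1992 + 0.0340 = 0.6134
D = 1 − ½ × 0.6134 = 1 − 0.30670 = 0.69330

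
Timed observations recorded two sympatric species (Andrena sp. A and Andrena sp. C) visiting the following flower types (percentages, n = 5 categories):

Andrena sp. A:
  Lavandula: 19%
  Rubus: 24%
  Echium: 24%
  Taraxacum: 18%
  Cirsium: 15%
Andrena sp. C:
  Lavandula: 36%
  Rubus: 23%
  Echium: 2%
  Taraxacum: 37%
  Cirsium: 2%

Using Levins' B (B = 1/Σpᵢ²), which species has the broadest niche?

Convert percentages to proportions (divide by 100).
Σp_Aᵢ² = 0.19² + 0.24² + 0.24² + 0.18² + 0.15² = 0.0361 + 0.0576 + 0.0576 + 0.0324 + 0.0225 = 0.2062
B_A = 1 / 0.2062 = 4.8497
Σp_Cᵢ² = 0.36² + 0.23² + 0.02² + 0.37² + 0.02² = 0.1296 + 0.0529 + 0.0004 + 0.1369 + 0.0004 = 0.3202
B_C = 1 / 0.3202 = 3.1230
Highest B → broadest niche (most generalist): Andrena sp. A (B = 4.85).

Andrena sp. A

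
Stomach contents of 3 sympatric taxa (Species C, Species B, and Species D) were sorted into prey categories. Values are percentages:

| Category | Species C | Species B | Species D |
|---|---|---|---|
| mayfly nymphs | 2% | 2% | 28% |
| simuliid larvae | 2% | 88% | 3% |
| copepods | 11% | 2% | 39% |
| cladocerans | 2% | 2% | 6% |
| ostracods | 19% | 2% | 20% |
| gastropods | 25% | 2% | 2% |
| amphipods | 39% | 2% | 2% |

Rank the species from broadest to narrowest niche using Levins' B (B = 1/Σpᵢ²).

Convert percentages to proportions (divide by 100).
Σp_Cᵢ² = 0.02² + 0.02² + 0.11² + 0.02² + 0.19² + 0.25² + 0.39² = 0.0004 + 0.0004 + 0.0121 + 0.0004 + 0.0361 + 0.0625 + 0.1521 = 0.2640
B_C = 1 / 0.2640 = 3.7879
Σp_Bᵢ² = 0.02² + 0.88² + 0.02² + 0.02² + 0.02² + 0.02² + 0.02² = 0.0004 + 0.7744 + 0.0004 + 0.0004 + 0.0004 + 0.0004 + 0.0004 = 0.7768
B_B = 1 / 0.7768 = 1.2873
Σp_Dᵢ² = 0.28² + 0.03² + 0.39² + 0.06² + 0.20² + 0.02² + 0.02² = 0.0784 + 0.0009 + 0.1521 + 0.0036 + 0.0400 + 0.0004 + 0.0004 = 0.2758
B_D = 1 / 0.2758 = 3.6258
Ranking by B (broadest → narrowest): Species C (3.79) > Species D (3.63) > Species B (1.29)

Species C > Species D > Species B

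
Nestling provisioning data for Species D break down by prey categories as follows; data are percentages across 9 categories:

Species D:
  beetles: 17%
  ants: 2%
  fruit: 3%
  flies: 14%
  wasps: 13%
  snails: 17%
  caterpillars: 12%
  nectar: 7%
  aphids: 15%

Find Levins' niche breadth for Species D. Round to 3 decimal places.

7.278

Convert percentages to proportions (divide by 100).
Σpᵢ² = 0.17² + 0.02² + 0.03² + 0.14² + 0.13² + 0.17² + 0.12² + 0.07² + 0.15² = 0.0289 + 0.0004 + 0.0009 + 0.0196 + 0.0169 + 0.0289 + 0.0144 + 0.0049 + 0.0225 = 0.1374
B = 1 / 0.1374 = 7.27802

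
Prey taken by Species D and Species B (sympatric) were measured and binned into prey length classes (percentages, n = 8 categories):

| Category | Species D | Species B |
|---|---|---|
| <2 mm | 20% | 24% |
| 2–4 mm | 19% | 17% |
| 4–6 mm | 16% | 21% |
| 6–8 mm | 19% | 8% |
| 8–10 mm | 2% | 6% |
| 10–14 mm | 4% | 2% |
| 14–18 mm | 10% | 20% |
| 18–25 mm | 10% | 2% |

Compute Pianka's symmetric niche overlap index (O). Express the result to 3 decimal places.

Convert percentages to proportions (divide by 100).
Σ p₁ᵢp₂ᵢ = 0.0480 + 0.0323 + 0.0336 + 0.0152 + 0.0012 + 0.0008 + 0.0200 + 0.0020 = 0.1531
Σp_1ᵢ² = 0.20² + 0.19² + 0.16² + 0.19² + 0.02² + 0.04² + 0.10² + 0.10² = 0.0400 + 0.0361 + 0.0256 + 0.0361 + 0.0004 + 0.0016 + 0.0100 + 0.0100 = 0.1598
Σp_2ᵢ² = 0.24² + 0.17² + 0.21² + 0.08² + 0.06² + 0.02² + 0.20² + 0.02² = 0.0576 + 0.0289 + 0.0441 + 0.0064 + 0.0036 + 0.0004 + 0.0400 + 0.0004 = 0.1814
O = 0.1531 / √(0.1598 × 0.1814) = 0.1531 / 0.170258 = 0.89922

0.899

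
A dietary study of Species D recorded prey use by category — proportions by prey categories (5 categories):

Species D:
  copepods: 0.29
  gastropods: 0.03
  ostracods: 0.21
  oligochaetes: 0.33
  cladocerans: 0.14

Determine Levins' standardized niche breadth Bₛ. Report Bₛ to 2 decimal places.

Σpᵢ² = 0.29² + 0.03² + 0.21² + 0.33² + 0.14² = 0.0841 + 0.0009 + 0.0441 + 0.1089 + 0.0196 = 0.2576
B = 1 / 0.2576 = 3.8820
Bₛ = (B − 1)/(n − 1) = (3.8820 − 1)/(5 − 1) = 2.8820/4 = 0.7205

0.72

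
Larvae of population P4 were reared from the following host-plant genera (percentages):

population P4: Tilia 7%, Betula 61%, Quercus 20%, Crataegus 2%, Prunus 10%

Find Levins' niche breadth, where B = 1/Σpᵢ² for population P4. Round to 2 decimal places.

Convert percentages to proportions (divide by 100).
Σpᵢ² = 0.07² + 0.61² + 0.20² + 0.02² + 0.10² = 0.0049 + 0.3721 + 0.0400 + 0.0004 + 0.0100 = 0.4274
B = 1 / 0.4274 = 2.3397

2.34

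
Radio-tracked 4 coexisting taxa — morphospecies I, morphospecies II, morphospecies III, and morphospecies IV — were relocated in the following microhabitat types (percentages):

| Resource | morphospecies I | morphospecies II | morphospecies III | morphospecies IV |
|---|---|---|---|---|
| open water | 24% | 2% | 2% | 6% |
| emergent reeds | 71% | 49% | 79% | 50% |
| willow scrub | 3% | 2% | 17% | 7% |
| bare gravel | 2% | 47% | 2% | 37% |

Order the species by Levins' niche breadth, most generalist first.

Convert percentages to proportions (divide by 100).
Σp_Iᵢ² = 0.24² + 0.71² + 0.03² + 0.02² = 0.0576 + 0.5041 + 0.0009 + 0.0004 = 0.5630
B_I = 1 / 0.5630 = 1.7762
Σp_IIᵢ² = 0.02² + 0.49² + 0.02² + 0.47² = 0.0004 + 0.2401 + 0.0004 + 0.2209 = 0.4618
B_II = 1 / 0.4618 = 2.1654
Σp_IIIᵢ² = 0.02² + 0.79² + 0.17² + 0.02² = 0.0004 + 0.6241 + 0.0289 + 0.0004 = 0.6538
B_III = 1 / 0.6538 = 1.5295
Σp_IVᵢ² = 0.06² + 0.50² + 0.07² + 0.37² = 0.0036 + 0.2500 + 0.0049 + 0.1369 = 0.3954
B_IV = 1 / 0.3954 = 2.5291
Ranking by B (broadest → narrowest): morphospecies IV (2.53) > morphospecies II (2.17) > morphospecies I (1.78) > morphospecies III (1.53)

morphospecies IV > morphospecies II > morphospecies I > morphospecies III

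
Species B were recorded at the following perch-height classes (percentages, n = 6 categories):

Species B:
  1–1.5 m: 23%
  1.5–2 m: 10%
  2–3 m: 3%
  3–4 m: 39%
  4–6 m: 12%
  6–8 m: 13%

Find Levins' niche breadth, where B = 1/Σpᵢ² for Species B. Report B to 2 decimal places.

4.05

Convert percentages to proportions (divide by 100).
Σpᵢ² = 0.23² + 0.10² + 0.03² + 0.39² + 0.12² + 0.13² = 0.0529 + 0.0100 + 0.0009 + 0.1521 + 0.0144 + 0.0169 = 0.2472
B = 1 / 0.2472 = 4.0453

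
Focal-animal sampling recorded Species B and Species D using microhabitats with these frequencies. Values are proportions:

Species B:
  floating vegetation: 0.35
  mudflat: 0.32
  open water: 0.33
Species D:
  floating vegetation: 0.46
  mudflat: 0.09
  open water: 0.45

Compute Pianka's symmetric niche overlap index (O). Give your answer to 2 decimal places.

0.90

Σ p₁ᵢp₂ᵢ = 0.1610 + 0.0288 + 0.1485 = 0.3383
Σp_1ᵢ² = 0.35² + 0.32² + 0.33² = 0.1225 + 0.1024 + 0.1089 = 0.3338
Σp_2ᵢ² = 0.46² + 0.09² + 0.45² = 0.2116 + 0.0081 + 0.2025 = 0.4222
O = 0.3383 / √(0.3338 × 0.4222) = 0.3383 / 0.37541 = 0.9011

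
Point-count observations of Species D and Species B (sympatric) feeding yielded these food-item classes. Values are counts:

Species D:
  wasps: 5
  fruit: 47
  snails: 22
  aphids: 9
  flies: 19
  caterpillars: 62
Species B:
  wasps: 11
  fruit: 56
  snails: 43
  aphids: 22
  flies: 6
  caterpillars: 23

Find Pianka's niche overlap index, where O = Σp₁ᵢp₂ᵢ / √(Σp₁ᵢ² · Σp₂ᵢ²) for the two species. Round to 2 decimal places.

0.82

Proportions for Species D (n=164): 5/164=0.0305, 47/164=0.2866, 22/164=0.1341, 9/164=0.0549, 19/164=0.1159, 62/164=0.3780
Proportions for Species B (n=161): 11/161=0.0683, 56/161=0.3478, 43/161=0.2671, 22/161=0.1366, 6/161=0.0373, 23/161=0.1429
Σ p₁ᵢp₂ᵢ = 0.002083 + 0.099679 + 0.035818 + 0.007499 + 0.004323 + 0.054016 = 0.203418
Σp_1ᵢ² = 0.0305² + 0.2866² + 0.1341² + 0.0549² + 0.1159² + 0.3780² = 0.000930 + 0.082140 + 0.017983 + 0.003014 + 0.013433 + 0.142884 = 0.260384
Σp_2ᵢ² = 0.0683² + 0.3478² + 0.2671² + 0.1366² + 0.0373² + 0.1429² = 0.004665 + 0.120965 + 0.071342 + 0.018660 + 0.001391 + 0.020420 = 0.237443
O = 0.203418 / √(0.260384 × 0.237443) = 0.203418 / 0.2486491 = 0.8181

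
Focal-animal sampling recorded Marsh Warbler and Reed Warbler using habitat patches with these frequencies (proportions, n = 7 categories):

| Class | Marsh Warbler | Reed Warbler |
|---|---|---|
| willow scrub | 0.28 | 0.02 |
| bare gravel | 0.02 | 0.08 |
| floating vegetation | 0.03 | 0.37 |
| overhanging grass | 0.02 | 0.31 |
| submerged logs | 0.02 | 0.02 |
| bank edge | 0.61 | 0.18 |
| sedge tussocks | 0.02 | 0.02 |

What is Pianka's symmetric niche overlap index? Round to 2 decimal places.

Σ p₁ᵢp₂ᵢ = 0.0056 + 0.0016 + 0.0111 + 0.0062 + 0.0004 + 0.1098 + 0.0004 = 0.1351
Σp_1ᵢ² = 0.28² + 0.02² + 0.03² + 0.02² + 0.02² + 0.61² + 0.02² = 0.0784 + 0.0004 + 0.0009 + 0.0004 + 0.0004 + 0.3721 + 0.0004 = 0.4530
Σp_2ᵢ² = 0.02² + 0.08² + 0.37² + 0.31² + 0.02² + 0.18² + 0.02² = 0.0004 + 0.0064 + 0.1369 + 0.0961 + 0.0004 + 0.0324 + 0.0004 = 0.2730
O = 0.1351 / √(0.4530 × 0.2730) = 0.1351 / 0.35167 = 0.3842

0.38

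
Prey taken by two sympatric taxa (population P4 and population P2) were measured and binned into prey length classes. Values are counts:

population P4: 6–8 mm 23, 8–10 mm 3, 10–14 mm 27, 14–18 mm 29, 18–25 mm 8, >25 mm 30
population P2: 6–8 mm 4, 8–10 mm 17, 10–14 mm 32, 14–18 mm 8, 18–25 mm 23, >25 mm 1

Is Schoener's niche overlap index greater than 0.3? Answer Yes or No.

Proportions for population P4 (n=120): 23/120=0.1917, 3/120=0.0250, 27/120=0.2250, 29/120=0.2417, 8/120=0.0667, 30/120=0.2500
Proportions for population P2 (n=85): 4/85=0.0471, 17/85=0.2000, 32/85=0.3765, 8/85=0.0941, 23/85=0.2706, 1/85=0.0118
Σ|p₁ᵢ − p₂ᵢ| = 0.1446 + 0.1750 + 0.1515 + 0.1476 + 0.2039 + 0.2382 = 1.0608
D = 1 − ½ × 1.0608 = 1 − 0.53040 = 0.46960
D = 0.46960 > 0.3 → Yes.

Yes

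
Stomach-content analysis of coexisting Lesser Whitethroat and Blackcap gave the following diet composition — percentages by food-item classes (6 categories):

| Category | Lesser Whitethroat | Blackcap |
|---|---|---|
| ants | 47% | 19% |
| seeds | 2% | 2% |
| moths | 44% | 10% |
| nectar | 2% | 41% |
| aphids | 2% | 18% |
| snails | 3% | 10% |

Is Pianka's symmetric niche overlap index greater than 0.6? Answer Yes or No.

Convert percentages to proportions (divide by 100).
Σ p₁ᵢp₂ᵢ = 0.0893 + 0.0004 + 0.0440 + 0.0082 + 0.0036 + 0.0030 = 0.1485
Σp_1ᵢ² = 0.47² + 0.02² + 0.44² + 0.02² + 0.02² + 0.03² = 0.2209 + 0.0004 + 0.1936 + 0.0004 + 0.0004 + 0.0009 = 0.4166
Σp_2ᵢ² = 0.19² + 0.02² + 0.10² + 0.41² + 0.18² + 0.10² = 0.0361 + 0.0004 + 0.0100 + 0.1681 + 0.0324 + 0.0100 = 0.2570
O = 0.1485 / √(0.4166 × 0.2570) = 0.1485 / 0.32721 = 0.4538
O = 0.4538 < 0.6 → No.

No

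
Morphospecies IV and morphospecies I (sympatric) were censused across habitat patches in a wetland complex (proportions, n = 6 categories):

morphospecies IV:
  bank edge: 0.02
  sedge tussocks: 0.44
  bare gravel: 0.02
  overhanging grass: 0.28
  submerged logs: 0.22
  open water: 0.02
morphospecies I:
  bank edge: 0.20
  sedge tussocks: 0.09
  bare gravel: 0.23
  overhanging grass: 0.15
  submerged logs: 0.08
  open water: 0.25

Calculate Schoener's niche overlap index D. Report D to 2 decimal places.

Σ|p₁ᵢ − p₂ᵢ| = 0.18 + 0.35 + 0.21 + 0.13 + 0.14 + 0.23 = 1.24
D = 1 − ½ × 1.24 = 1 − 0.620 = 0.3800

0.38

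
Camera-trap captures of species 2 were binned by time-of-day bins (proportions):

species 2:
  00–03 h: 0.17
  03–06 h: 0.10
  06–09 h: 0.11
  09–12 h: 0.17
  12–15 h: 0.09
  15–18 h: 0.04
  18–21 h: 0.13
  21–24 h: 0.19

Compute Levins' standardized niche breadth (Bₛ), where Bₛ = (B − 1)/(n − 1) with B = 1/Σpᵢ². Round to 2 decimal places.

0.86

Σpᵢ² = 0.17² + 0.10² + 0.11² + 0.17² + 0.09² + 0.04² + 0.13² + 0.19² = 0.0289 + 0.0100 + 0.0121 + 0.0289 + 0.0081 + 0.0016 + 0.0169 + 0.0361 = 0.1426
B = 1 / 0.1426 = 7.0126
Bₛ = (B − 1)/(n − 1) = (7.0126 − 1)/(8 − 1) = 6.0126/7 = 0.8589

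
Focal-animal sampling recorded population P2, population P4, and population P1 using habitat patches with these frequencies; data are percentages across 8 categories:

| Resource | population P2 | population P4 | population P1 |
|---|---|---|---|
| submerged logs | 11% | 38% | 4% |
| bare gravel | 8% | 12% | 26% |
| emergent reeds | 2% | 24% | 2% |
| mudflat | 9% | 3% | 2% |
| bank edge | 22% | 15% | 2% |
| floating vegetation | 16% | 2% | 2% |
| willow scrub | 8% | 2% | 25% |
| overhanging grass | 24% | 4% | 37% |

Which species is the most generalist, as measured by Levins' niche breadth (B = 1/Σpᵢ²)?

population P2

Convert percentages to proportions (divide by 100).
Σp_P2ᵢ² = 0.11² + 0.08² + 0.02² + 0.09² + 0.22² + 0.16² + 0.08² + 0.24² = 0.0121 + 0.0064 + 0.0004 + 0.0081 + 0.0484 + 0.0256 + 0.0064 + 0.0576 = 0.1650
B_P2 = 1 / 0.1650 = 6.0606
Σp_P4ᵢ² = 0.38² + 0.12² + 0.24² + 0.03² + 0.15² + 0.02² + 0.02² + 0.04² = 0.1444 + 0.0144 + 0.0576 + 0.0009 + 0.0225 + 0.0004 + 0.0004 + 0.0016 = 0.2422
B_P4 = 1 / 0.2422 = 4.1288
Σp_P1ᵢ² = 0.04² + 0.26² + 0.02² + 0.02² + 0.02² + 0.02² + 0.25² + 0.37² = 0.0016 + 0.0676 + 0.0004 + 0.0004 + 0.0004 + 0.0004 + 0.0625 + 0.1369 = 0.2702
B_P1 = 1 / 0.2702 = 3.7010
Highest B → broadest niche (most generalist): population P2 (B = 6.06).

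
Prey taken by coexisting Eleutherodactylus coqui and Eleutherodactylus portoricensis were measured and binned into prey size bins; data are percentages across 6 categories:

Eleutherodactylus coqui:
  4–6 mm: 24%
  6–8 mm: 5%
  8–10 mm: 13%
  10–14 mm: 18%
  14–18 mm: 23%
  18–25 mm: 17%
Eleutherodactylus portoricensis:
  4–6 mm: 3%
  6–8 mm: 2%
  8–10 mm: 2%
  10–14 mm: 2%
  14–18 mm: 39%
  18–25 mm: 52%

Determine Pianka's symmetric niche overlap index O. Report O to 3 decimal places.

Convert percentages to proportions (divide by 100).
Σ p₁ᵢp₂ᵢ = 0.0072 + 0.0010 + 0.0026 + 0.0036 + 0.0897 + 0.0884 = 0.1925
Σp_1ᵢ² = 0.24² + 0.05² + 0.13² + 0.18² + 0.23² + 0.17² = 0.0576 + 0.0025 + 0.0169 + 0.0324 + 0.0529 + 0.0289 = 0.1912
Σp_2ᵢ² = 0.03² + 0.02² + 0.02² + 0.02² + 0.39² + 0.52² = 0.0009 + 0.0004 + 0.0004 + 0.0004 + 0.1521 + 0.2704 = 0.4246
O = 0.1925 / √(0.1912 × 0.4246) = 0.1925 / 0.284927 = 0.67561

0.676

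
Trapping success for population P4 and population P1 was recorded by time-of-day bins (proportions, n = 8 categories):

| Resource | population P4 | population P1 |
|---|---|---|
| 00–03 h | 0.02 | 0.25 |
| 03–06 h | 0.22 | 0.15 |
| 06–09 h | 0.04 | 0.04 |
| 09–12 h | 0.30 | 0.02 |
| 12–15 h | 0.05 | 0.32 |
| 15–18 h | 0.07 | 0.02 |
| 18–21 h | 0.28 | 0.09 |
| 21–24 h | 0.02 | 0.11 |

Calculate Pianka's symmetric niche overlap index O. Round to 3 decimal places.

0.414

Σ p₁ᵢp₂ᵢ = 0.0050 + 0.0330 + 0.0016 + 0.0060 + 0.0160 + 0.0014 + 0.0252 + 0.0022 = 0.0904
Σp_1ᵢ² = 0.02² + 0.22² + 0.04² + 0.30² + 0.05² + 0.07² + 0.28² + 0.02² = 0.0004 + 0.0484 + 0.0016 + 0.0900 + 0.0025 + 0.0049 + 0.0784 + 0.0004 = 0.2266
Σp_2ᵢ² = 0.25² + 0.15² + 0.04² + 0.02² + 0.32² + 0.02² + 0.09² + 0.11² = 0.0625 + 0.0225 + 0.0016 + 0.0004 + 0.1024 + 0.0004 + 0.0081 + 0.0121 = 0.2100
O = 0.0904 / √(0.2266 × 0.2100) = 0.0904 / 0.218142 = 0.41441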